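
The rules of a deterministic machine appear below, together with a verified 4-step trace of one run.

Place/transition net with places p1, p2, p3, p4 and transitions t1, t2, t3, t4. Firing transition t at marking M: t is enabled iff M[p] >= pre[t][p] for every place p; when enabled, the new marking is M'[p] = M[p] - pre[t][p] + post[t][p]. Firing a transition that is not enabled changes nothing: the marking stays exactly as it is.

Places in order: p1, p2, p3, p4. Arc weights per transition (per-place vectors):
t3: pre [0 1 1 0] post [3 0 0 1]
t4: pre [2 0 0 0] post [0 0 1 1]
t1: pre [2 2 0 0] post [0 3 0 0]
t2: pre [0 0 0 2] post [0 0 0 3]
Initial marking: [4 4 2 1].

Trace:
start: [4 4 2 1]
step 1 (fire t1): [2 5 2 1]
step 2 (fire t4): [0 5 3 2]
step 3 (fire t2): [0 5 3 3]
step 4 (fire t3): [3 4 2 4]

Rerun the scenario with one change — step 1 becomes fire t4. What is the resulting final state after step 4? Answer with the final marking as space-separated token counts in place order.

(re-executing from step 1 with the substitution; state before step 1: [4 4 2 1])
step 1 (fire t4): [2 4 3 2]
step 2 (fire t4): [0 4 4 3]
step 3 (fire t2): [0 4 4 4]
step 4 (fire t3): [3 3 3 5]

3 3 3 5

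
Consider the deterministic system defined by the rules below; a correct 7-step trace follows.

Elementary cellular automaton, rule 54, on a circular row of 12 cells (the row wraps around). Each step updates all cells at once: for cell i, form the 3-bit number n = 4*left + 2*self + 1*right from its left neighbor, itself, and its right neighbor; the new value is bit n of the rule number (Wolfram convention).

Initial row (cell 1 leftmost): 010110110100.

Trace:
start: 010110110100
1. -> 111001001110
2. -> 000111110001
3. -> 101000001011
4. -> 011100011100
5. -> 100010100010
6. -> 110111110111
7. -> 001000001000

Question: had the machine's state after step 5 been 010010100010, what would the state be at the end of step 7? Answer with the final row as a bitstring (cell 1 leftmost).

state after step 5 := 010010100010
6. -> 111111110111
7. -> 000000001000

000000001000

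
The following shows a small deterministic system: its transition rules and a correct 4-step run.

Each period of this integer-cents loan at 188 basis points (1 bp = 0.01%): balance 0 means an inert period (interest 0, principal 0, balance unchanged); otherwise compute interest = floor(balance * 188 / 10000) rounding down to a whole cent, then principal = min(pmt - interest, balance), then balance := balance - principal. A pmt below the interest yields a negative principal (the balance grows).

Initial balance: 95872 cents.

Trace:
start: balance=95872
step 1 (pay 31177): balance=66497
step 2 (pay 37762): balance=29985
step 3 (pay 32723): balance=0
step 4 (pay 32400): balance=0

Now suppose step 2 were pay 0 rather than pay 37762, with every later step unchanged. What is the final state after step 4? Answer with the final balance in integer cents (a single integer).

(re-executing from step 2 with the substitution; state before step 2: balance=66497)
step 2 (pay 0): balance=67747
step 3 (pay 32723): balance=36297
step 4 (pay 32400): balance=4579

4579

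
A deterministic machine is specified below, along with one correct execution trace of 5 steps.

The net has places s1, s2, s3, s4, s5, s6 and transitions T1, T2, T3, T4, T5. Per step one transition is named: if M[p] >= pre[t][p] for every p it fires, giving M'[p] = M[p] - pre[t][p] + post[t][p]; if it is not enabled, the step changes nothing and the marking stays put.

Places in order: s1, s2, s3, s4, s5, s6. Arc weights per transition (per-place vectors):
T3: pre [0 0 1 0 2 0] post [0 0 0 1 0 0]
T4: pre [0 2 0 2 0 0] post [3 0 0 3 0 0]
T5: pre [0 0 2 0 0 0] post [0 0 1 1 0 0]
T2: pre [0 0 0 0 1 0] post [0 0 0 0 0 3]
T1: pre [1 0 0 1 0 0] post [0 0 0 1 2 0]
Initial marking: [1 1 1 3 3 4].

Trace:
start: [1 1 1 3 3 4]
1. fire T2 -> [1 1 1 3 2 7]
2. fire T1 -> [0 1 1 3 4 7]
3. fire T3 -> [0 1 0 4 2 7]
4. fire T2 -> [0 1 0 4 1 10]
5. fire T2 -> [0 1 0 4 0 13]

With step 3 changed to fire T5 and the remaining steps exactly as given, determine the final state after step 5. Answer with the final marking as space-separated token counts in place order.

(re-executing from step 3 with the substitution; state before step 3: [0 1 1 3 4 7])
3. fire T5 -> [0 1 1 3 4 7]
4. fire T2 -> [0 1 1 3 3 10]
5. fire T2 -> [0 1 1 3 2 13]

0 1 1 3 2 13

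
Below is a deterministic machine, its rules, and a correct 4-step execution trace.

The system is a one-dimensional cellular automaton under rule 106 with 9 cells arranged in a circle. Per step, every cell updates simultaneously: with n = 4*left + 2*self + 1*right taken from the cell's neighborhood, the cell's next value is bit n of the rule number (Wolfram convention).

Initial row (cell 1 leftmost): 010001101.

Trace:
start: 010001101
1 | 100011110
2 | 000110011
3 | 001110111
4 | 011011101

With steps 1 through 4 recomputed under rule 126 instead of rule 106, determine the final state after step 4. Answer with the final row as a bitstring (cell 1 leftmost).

111111100

(re-executing steps 1..4 under rule 126; state before step 1: 010001101)
1 | 111011111
2 | 001110000
3 | 011011000
4 | 111111100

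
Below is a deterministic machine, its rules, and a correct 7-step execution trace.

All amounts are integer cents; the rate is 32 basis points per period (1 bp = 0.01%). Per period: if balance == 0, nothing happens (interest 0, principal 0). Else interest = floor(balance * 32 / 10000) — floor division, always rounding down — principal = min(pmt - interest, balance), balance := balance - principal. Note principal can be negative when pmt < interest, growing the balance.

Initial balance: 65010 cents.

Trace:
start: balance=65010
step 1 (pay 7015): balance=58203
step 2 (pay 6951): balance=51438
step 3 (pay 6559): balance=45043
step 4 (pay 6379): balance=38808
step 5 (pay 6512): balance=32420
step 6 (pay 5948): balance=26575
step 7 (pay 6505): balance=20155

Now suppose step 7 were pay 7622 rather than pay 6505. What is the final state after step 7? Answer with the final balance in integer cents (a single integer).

19038

(re-executing from step 7 with the substitution; state before step 7: balance=26575)
step 7 (pay 7622): balance=19038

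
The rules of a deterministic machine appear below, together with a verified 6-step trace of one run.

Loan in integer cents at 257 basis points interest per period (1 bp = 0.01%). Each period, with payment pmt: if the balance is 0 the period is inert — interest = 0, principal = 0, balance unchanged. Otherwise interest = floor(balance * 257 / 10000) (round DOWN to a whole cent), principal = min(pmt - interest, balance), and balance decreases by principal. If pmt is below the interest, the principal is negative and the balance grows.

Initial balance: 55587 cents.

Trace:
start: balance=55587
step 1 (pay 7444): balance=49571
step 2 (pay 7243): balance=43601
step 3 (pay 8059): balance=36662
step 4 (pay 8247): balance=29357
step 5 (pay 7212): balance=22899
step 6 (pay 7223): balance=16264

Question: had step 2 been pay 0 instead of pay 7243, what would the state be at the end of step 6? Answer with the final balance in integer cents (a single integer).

(re-executing from step 2 with the substitution; state before step 2: balance=49571)
step 2 (pay 0): balance=50844
step 3 (pay 8059): balance=44091
step 4 (pay 8247): balance=36977
step 5 (pay 7212): balance=30715
step 6 (pay 7223): balance=24281

24281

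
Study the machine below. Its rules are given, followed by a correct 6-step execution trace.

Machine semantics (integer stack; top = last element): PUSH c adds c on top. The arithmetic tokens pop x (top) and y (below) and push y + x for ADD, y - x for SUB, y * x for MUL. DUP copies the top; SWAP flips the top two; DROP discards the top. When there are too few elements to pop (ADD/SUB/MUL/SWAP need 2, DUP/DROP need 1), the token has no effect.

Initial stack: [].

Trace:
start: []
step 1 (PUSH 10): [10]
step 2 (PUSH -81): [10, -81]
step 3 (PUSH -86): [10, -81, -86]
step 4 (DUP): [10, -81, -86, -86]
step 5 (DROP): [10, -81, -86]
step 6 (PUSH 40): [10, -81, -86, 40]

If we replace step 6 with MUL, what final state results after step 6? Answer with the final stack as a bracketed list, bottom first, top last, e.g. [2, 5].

(re-executing from step 6 with the substitution; state before step 6: [10, -81, -86])
step 6 (MUL): [10, 6966]

[10, 6966]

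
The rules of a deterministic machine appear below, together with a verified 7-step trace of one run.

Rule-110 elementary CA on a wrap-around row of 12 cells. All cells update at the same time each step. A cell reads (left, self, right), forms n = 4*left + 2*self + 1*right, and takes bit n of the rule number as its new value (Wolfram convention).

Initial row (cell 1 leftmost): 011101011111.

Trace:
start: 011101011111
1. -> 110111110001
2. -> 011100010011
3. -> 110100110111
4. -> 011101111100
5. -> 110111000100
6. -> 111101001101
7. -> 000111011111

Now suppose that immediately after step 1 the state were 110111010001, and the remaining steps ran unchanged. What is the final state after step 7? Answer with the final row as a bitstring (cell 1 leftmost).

000111011111

state after step 1 := 110111010001
2. -> 011101110011
3. -> 110111010111
4. -> 011101111100
5. -> 110111000100
6. -> 111101001101
7. -> 000111011111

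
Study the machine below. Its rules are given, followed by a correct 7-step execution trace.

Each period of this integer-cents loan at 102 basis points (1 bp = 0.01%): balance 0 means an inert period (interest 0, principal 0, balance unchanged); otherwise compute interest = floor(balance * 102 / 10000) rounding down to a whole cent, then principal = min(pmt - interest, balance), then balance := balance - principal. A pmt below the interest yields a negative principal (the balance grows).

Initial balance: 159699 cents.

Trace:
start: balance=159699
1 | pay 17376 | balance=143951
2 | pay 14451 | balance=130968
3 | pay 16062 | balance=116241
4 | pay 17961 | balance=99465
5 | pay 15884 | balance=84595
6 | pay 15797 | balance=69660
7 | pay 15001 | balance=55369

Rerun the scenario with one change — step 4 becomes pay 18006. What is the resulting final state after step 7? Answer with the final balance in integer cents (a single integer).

(re-executing from step 4 with the substitution; state before step 4: balance=116241)
4 | pay 18006 | balance=99420
5 | pay 15884 | balance=84550
6 | pay 15797 | balance=69615
7 | pay 15001 | balance=55324

55324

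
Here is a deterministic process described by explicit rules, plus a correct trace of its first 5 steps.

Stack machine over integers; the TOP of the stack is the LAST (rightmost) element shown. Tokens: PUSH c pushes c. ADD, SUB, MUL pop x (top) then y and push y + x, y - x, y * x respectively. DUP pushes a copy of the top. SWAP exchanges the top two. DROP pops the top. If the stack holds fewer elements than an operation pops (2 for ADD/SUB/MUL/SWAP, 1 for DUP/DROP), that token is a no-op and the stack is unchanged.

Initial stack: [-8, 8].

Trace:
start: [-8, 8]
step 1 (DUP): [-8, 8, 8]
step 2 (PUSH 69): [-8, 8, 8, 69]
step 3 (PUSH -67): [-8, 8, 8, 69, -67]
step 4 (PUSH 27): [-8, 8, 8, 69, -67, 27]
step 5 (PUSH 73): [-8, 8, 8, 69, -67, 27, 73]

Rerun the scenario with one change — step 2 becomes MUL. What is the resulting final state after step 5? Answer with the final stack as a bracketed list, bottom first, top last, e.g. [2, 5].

[-8, 64, -67, 27, 73]

(re-executing from step 2 with the substitution; state before step 2: [-8, 8, 8])
step 2 (MUL): [-8, 64]
step 3 (PUSH -67): [-8, 64, -67]
step 4 (PUSH 27): [-8, 64, -67, 27]
step 5 (PUSH 73): [-8, 64, -67, 27, 73]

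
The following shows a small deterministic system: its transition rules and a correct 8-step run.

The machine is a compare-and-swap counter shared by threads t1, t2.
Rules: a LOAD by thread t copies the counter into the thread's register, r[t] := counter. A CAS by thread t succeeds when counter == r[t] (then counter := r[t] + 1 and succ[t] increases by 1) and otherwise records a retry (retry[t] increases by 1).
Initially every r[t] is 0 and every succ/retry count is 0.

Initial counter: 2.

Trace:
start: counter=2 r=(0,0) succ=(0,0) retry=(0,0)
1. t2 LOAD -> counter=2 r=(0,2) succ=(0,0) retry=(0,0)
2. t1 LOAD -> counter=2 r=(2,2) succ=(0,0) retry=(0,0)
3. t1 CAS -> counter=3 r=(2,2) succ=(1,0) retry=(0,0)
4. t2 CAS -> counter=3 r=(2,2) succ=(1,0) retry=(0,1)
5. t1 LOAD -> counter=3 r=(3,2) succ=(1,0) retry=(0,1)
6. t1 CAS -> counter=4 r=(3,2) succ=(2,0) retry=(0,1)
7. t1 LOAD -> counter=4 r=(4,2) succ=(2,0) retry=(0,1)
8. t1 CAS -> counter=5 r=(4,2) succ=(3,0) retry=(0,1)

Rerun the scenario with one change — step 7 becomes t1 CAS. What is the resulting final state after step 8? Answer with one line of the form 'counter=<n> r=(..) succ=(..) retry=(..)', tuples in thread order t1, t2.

(re-executing from step 7 with the substitution; state before step 7: counter=4 r=(3,2) succ=(2,0) retry=(0,1))
7. t1 CAS -> counter=4 r=(3,2) succ=(2,0) retry=(1,1)
8. t1 CAS -> counter=4 r=(3,2) succ=(2,0) retry=(2,1)

counter=4 r=(3,2) succ=(2,0) retry=(2,1)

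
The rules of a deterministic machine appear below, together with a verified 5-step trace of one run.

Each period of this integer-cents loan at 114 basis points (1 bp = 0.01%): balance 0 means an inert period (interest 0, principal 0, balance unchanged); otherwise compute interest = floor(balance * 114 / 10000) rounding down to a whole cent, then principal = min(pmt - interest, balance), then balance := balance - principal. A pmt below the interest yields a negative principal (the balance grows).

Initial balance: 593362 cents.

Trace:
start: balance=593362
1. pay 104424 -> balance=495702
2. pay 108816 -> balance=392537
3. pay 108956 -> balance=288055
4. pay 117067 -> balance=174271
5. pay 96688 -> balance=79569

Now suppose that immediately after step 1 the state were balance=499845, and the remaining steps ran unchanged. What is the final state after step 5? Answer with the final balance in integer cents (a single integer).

state after step 1 := balance=499845
2. pay 108816 -> balance=396727
3. pay 108956 -> balance=292293
4. pay 117067 -> balance=178558
5. pay 96688 -> balance=83905

83905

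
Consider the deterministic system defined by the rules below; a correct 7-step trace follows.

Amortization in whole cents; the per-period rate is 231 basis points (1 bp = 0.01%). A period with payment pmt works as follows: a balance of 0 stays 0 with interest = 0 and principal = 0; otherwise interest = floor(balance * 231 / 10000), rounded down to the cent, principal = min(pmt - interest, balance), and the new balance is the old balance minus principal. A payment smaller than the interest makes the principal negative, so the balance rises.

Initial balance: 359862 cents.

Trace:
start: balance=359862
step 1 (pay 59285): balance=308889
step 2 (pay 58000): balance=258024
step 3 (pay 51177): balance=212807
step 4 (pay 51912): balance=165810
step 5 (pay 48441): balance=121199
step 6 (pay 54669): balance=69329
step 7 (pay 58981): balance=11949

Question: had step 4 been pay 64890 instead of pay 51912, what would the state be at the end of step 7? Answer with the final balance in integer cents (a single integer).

(re-executing from step 4 with the substitution; state before step 4: balance=212807)
step 4 (pay 64890): balance=152832
step 5 (pay 48441): balance=107921
step 6 (pay 54669): balance=55744
step 7 (pay 58981): balance=0

0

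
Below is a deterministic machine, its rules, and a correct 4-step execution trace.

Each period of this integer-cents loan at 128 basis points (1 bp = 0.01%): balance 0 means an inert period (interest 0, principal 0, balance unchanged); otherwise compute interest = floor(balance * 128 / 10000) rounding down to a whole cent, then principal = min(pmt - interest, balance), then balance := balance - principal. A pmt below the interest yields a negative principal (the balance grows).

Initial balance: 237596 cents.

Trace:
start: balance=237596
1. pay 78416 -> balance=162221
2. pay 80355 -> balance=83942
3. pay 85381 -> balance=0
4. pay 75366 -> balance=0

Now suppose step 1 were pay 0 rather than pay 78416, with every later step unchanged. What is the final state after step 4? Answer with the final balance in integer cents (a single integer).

(re-executing from step 1 with the substitution; state before step 1: balance=237596)
1. pay 0 -> balance=240637
2. pay 80355 -> balance=163362
3. pay 85381 -> balance=80072
4. pay 75366 -> balance=5730

5730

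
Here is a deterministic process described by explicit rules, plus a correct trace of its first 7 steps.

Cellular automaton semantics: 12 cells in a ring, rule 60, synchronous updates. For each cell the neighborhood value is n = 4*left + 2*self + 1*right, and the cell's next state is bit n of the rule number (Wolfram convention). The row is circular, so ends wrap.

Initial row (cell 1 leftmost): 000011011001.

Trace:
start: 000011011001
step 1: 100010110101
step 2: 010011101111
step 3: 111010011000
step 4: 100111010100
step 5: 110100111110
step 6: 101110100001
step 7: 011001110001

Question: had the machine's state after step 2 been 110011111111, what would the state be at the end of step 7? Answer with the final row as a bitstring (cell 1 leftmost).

001010101000

state after step 2 := 110011111111
step 3: 001010000000
step 4: 001111000000
step 5: 001000100000
step 6: 001100110000
step 7: 001010101000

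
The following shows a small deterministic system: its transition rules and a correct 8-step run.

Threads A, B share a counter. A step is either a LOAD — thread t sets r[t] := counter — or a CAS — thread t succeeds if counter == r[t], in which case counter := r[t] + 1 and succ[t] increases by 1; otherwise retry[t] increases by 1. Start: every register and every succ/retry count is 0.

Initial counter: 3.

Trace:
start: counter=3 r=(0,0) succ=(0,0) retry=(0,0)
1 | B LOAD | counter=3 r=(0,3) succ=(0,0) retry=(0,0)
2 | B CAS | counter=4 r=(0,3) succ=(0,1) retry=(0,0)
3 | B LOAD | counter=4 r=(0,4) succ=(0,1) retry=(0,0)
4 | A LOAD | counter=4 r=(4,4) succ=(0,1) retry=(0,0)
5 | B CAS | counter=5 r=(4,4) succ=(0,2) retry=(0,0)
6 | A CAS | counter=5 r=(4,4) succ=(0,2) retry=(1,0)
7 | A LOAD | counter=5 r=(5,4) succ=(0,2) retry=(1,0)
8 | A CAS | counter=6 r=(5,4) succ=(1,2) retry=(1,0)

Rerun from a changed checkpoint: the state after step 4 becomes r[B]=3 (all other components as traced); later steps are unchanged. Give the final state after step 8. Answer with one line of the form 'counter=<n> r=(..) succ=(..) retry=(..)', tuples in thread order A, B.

counter=6 r=(5,3) succ=(2,1) retry=(0,1)

state after step 4 := counter=4 r=(4,3) succ=(0,1) retry=(0,0)
5 | B CAS | counter=4 r=(4,3) succ=(0,1) retry=(0,1)
6 | A CAS | counter=5 r=(4,3) succ=(1,1) retry=(0,1)
7 | A LOAD | counter=5 r=(5,3) succ=(1,1) retry=(0,1)
8 | A CAS | counter=6 r=(5,3) succ=(2,1) retry=(0,1)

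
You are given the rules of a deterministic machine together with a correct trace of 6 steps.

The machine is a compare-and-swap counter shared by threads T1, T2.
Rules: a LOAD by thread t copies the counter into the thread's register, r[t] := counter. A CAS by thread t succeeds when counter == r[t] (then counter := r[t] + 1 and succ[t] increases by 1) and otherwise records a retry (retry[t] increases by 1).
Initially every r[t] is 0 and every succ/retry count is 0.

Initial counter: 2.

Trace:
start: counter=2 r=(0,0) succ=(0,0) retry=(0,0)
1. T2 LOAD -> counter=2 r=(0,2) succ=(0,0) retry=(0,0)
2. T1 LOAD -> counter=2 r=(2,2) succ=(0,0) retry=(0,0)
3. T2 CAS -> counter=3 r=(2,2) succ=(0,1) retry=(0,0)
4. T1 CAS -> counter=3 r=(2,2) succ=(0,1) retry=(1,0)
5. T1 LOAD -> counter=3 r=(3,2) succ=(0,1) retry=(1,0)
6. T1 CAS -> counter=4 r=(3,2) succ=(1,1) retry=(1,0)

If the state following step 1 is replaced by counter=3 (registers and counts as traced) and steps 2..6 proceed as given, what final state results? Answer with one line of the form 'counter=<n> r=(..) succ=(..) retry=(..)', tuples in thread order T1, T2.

state after step 1 := counter=3 r=(0,2) succ=(0,0) retry=(0,0)
2. T1 LOAD -> counter=3 r=(3,2) succ=(0,0) retry=(0,0)
3. T2 CAS -> counter=3 r=(3,2) succ=(0,0) retry=(0,1)
4. T1 CAS -> counter=4 r=(3,2) succ=(1,0) retry=(0,1)
5. T1 LOAD -> counter=4 r=(4,2) succ=(1,0) retry=(0,1)
6. T1 CAS -> counter=5 r=(4,2) succ=(2,0) retry=(0,1)

counter=5 r=(4,2) succ=(2,0) retry=(0,1)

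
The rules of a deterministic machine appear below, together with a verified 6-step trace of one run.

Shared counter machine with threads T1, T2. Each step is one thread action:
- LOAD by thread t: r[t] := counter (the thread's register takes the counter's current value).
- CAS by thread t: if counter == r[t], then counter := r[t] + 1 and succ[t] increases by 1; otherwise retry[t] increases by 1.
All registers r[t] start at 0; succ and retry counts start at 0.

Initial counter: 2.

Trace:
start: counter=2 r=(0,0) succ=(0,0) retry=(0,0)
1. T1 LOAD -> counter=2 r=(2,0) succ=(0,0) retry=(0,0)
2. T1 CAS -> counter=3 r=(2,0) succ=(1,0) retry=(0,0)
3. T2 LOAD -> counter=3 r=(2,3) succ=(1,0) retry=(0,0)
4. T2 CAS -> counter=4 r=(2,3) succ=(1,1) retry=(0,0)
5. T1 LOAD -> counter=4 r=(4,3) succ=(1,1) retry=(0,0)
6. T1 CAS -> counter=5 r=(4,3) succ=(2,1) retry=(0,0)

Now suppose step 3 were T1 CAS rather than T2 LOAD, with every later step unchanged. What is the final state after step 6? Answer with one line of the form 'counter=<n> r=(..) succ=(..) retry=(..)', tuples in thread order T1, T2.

counter=4 r=(3,0) succ=(2,0) retry=(1,1)

(re-executing from step 3 with the substitution; state before step 3: counter=3 r=(2,0) succ=(1,0) retry=(0,0))
3. T1 CAS -> counter=3 r=(2,0) succ=(1,0) retry=(1,0)
4. T2 CAS -> counter=3 r=(2,0) succ=(1,0) retry=(1,1)
5. T1 LOAD -> counter=3 r=(3,0) succ=(1,0) retry=(1,1)
6. T1 CAS -> counter=4 r=(3,0) succ=(2,0) retry=(1,1)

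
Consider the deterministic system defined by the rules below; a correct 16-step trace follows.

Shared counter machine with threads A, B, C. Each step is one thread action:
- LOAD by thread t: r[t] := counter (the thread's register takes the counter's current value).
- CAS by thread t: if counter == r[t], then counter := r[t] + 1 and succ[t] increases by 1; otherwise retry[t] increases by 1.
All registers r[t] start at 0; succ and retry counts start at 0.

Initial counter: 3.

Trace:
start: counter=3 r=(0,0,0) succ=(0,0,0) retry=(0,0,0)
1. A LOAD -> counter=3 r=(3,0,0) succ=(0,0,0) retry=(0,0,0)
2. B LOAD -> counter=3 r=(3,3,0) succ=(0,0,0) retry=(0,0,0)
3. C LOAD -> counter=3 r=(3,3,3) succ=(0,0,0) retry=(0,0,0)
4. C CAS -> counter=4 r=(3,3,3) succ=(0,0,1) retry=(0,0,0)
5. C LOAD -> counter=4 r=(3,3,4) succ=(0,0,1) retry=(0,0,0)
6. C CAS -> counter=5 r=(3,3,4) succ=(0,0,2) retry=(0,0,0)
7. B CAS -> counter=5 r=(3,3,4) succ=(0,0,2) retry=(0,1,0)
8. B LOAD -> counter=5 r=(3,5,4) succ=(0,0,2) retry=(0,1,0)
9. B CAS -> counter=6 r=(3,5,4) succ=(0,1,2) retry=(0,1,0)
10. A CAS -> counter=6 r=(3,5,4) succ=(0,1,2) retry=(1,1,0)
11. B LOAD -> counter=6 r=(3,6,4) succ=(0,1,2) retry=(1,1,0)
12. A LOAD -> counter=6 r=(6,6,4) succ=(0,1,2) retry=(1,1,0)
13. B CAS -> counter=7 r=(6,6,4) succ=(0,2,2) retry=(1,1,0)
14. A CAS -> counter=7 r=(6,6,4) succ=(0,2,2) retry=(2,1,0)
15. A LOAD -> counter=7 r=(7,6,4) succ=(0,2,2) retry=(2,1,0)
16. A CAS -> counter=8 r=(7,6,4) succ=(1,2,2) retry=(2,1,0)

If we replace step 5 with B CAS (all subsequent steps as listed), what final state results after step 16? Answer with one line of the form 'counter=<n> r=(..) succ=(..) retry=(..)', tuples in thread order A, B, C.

counter=7 r=(6,5,3) succ=(1,2,1) retry=(2,2,1)

(re-executing from step 5 with the substitution; state before step 5: counter=4 r=(3,3,3) succ=(0,0,1) retry=(0,0,0))
5. B CAS -> counter=4 r=(3,3,3) succ=(0,0,1) retry=(0,1,0)
6. C CAS -> counter=4 r=(3,3,3) succ=(0,0,1) retry=(0,1,1)
7. B CAS -> counter=4 r=(3,3,3) succ=(0,0,1) retry=(0,2,1)
8. B LOAD -> counter=4 r=(3,4,3) succ=(0,0,1) retry=(0,2,1)
9. B CAS -> counter=5 r=(3,4,3) succ=(0,1,1) retry=(0,2,1)
10. A CAS -> counter=5 r=(3,4,3) succ=(0,1,1) retry=(1,2,1)
11. B LOAD -> counter=5 r=(3,5,3) succ=(0,1,1) retry=(1,2,1)
12. A LOAD -> counter=5 r=(5,5,3) succ=(0,1,1) retry=(1,2,1)
13. B CAS -> counter=6 r=(5,5,3) succ=(0,2,1) retry=(1,2,1)
14. A CAS -> counter=6 r=(5,5,3) succ=(0,2,1) retry=(2,2,1)
15. A LOAD -> counter=6 r=(6,5,3) succ=(0,2,1) retry=(2,2,1)
16. A CAS -> counter=7 r=(6,5,3) succ=(1,2,1) retry=(2,2,1)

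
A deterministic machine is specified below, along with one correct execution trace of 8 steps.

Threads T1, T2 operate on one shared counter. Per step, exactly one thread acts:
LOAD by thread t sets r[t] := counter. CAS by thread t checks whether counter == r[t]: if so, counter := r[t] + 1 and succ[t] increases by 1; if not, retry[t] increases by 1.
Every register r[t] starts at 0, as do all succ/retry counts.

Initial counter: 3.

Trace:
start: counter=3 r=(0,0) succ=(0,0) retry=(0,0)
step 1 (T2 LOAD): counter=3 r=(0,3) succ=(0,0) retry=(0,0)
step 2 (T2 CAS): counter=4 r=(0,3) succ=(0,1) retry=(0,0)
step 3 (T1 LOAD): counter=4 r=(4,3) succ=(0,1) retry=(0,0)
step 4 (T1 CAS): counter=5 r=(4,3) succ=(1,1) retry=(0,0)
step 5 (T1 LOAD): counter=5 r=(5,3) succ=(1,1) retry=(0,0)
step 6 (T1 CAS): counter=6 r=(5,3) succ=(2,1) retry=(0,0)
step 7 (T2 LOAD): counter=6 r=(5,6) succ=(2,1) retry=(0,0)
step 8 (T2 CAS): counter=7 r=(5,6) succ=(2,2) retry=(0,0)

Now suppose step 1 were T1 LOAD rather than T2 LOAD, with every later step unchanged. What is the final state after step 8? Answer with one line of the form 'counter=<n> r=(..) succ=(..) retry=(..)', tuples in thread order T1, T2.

counter=6 r=(4,5) succ=(2,1) retry=(0,1)

(re-executing from step 1 with the substitution; state before step 1: counter=3 r=(0,0) succ=(0,0) retry=(0,0))
step 1 (T1 LOAD): counter=3 r=(3,0) succ=(0,0) retry=(0,0)
step 2 (T2 CAS): counter=3 r=(3,0) succ=(0,0) retry=(0,1)
step 3 (T1 LOAD): counter=3 r=(3,0) succ=(0,0) retry=(0,1)
step 4 (T1 CAS): counter=4 r=(3,0) succ=(1,0) retry=(0,1)
step 5 (T1 LOAD): counter=4 r=(4,0) succ=(1,0) retry=(0,1)
step 6 (T1 CAS): counter=5 r=(4,0) succ=(2,0) retry=(0,1)
step 7 (T2 LOAD): counter=5 r=(4,5) succ=(2,0) retry=(0,1)
step 8 (T2 CAS): counter=6 r=(4,5) succ=(2,1) retry=(0,1)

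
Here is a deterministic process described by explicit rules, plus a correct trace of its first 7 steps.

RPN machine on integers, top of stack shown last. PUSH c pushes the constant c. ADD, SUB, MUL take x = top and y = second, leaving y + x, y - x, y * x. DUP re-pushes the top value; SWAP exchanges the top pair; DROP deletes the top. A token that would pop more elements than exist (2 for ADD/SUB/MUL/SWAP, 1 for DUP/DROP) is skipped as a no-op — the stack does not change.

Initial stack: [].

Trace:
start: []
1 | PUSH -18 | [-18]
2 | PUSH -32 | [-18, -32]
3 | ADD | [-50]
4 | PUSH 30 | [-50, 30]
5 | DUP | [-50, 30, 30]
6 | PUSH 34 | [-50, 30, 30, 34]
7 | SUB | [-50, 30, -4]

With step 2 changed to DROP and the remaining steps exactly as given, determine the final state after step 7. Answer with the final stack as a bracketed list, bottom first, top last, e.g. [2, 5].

(re-executing from step 2 with the substitution; state before step 2: [-18])
2 | DROP | []
3 | ADD | []
4 | PUSH 30 | [30]
5 | DUP | [30, 30]
6 | PUSH 34 | [30, 30, 34]
7 | SUB | [30, -4]

[30, -4]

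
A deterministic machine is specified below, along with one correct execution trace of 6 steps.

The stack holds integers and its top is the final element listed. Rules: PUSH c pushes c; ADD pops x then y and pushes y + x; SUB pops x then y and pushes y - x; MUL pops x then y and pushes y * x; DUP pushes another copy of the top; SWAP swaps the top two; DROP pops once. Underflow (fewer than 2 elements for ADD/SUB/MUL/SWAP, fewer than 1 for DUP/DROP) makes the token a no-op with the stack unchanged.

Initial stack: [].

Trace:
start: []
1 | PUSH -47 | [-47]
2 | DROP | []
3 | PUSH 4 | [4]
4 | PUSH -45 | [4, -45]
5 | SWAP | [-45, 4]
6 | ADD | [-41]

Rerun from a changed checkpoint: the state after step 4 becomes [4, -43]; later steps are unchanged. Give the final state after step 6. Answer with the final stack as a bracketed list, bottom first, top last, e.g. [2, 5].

[-39]

state after step 4 := [4, -43]
5 | SWAP | [-43, 4]
6 | ADD | [-39]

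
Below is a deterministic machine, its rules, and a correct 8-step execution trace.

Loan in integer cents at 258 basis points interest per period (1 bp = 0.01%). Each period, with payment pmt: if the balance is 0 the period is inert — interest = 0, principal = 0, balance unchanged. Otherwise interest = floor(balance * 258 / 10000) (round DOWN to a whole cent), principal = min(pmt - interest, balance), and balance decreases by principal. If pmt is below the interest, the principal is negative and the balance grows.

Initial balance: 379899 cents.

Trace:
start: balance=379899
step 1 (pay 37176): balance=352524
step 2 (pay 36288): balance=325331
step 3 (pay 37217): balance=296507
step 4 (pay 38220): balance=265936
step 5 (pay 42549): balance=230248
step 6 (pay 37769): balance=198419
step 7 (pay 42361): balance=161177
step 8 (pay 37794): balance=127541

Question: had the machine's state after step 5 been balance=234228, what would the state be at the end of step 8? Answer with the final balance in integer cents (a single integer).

state after step 5 := balance=234228
step 6 (pay 37769): balance=202502
step 7 (pay 42361): balance=165365
step 8 (pay 37794): balance=131837

131837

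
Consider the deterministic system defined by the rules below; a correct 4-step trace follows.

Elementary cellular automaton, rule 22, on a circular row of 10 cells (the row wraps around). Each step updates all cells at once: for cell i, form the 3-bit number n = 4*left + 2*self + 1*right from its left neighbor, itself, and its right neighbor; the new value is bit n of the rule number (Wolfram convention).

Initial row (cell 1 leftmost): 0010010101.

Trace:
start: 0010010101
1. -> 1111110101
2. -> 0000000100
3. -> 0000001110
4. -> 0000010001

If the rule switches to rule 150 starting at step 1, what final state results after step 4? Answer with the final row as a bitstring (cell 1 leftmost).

(re-executing steps 1..4 under rule 150; state before step 1: 0010010101)
1. -> 1111110101
2. -> 1111100100
3. -> 0111011111
4. -> 0010001110

0010001110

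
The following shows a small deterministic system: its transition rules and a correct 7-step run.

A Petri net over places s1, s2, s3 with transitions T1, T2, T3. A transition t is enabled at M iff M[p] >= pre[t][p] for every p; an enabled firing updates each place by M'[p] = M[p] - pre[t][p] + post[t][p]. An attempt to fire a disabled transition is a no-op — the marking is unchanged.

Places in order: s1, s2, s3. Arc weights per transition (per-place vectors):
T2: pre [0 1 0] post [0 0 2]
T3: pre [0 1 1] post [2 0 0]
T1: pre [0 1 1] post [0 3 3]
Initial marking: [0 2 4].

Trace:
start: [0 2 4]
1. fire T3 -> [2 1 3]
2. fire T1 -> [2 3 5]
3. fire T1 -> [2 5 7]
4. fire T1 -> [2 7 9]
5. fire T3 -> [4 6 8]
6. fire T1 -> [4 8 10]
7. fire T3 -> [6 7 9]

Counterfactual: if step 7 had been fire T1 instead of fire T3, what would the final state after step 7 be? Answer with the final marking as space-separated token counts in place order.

4 10 12

(re-executing from step 7 with the substitution; state before step 7: [4 8 10])
7. fire T1 -> [4 10 12]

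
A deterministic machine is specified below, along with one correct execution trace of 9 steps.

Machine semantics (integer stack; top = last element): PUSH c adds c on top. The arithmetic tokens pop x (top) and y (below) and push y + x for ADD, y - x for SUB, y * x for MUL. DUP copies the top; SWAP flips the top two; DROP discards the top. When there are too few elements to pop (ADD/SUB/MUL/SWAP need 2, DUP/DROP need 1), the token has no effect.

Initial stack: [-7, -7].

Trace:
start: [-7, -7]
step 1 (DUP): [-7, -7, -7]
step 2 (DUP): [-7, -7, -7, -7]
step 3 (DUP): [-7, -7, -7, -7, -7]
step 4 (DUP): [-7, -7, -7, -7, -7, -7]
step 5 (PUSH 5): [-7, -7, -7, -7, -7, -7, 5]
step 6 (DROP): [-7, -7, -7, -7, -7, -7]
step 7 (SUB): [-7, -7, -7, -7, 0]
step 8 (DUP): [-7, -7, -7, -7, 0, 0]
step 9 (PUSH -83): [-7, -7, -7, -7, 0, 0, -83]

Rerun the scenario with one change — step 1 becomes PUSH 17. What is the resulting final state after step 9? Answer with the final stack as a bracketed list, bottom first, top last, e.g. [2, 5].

(re-executing from step 1 with the substitution; state before step 1: [-7, -7])
step 1 (PUSH 17): [-7, -7, 17]
step 2 (DUP): [-7, -7, 17, 17]
step 3 (DUP): [-7, -7, 17, 17, 17]
step 4 (DUP): [-7, -7, 17, 17, 17, 17]
step 5 (PUSH 5): [-7, -7, 17, 17, 17, 17, 5]
step 6 (DROP): [-7, -7, 17, 17, 17, 17]
step 7 (SUB): [-7, -7, 17, 17, 0]
step 8 (DUP): [-7, -7, 17, 17, 0, 0]
step 9 (PUSH -83): [-7, -7, 17, 17, 0, 0, -83]

[-7, -7, 17, 17, 0, 0, -83]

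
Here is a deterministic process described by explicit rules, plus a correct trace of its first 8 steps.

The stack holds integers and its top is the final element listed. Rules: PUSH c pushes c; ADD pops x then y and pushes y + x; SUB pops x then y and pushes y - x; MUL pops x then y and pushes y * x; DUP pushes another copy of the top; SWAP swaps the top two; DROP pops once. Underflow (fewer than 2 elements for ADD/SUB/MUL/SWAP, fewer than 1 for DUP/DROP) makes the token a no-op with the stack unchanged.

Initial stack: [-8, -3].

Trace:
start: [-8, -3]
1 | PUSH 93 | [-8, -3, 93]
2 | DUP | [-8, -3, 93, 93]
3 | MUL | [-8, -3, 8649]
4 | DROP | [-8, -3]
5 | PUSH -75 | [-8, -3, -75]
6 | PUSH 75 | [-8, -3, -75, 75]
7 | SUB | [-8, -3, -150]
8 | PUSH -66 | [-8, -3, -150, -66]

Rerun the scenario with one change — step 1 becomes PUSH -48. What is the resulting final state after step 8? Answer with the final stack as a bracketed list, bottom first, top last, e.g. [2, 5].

(re-executing from step 1 with the substitution; state before step 1: [-8, -3])
1 | PUSH -48 | [-8, -3, -48]
2 | DUP | [-8, -3, -48, -48]
3 | MUL | [-8, -3, 2304]
4 | DROP | [-8, -3]
5 | PUSH -75 | [-8, -3, -75]
6 | PUSH 75 | [-8, -3, -75, 75]
7 | SUB | [-8, -3, -150]
8 | PUSH -66 | [-8, -3, -150, -66]

[-8, -3, -150, -66]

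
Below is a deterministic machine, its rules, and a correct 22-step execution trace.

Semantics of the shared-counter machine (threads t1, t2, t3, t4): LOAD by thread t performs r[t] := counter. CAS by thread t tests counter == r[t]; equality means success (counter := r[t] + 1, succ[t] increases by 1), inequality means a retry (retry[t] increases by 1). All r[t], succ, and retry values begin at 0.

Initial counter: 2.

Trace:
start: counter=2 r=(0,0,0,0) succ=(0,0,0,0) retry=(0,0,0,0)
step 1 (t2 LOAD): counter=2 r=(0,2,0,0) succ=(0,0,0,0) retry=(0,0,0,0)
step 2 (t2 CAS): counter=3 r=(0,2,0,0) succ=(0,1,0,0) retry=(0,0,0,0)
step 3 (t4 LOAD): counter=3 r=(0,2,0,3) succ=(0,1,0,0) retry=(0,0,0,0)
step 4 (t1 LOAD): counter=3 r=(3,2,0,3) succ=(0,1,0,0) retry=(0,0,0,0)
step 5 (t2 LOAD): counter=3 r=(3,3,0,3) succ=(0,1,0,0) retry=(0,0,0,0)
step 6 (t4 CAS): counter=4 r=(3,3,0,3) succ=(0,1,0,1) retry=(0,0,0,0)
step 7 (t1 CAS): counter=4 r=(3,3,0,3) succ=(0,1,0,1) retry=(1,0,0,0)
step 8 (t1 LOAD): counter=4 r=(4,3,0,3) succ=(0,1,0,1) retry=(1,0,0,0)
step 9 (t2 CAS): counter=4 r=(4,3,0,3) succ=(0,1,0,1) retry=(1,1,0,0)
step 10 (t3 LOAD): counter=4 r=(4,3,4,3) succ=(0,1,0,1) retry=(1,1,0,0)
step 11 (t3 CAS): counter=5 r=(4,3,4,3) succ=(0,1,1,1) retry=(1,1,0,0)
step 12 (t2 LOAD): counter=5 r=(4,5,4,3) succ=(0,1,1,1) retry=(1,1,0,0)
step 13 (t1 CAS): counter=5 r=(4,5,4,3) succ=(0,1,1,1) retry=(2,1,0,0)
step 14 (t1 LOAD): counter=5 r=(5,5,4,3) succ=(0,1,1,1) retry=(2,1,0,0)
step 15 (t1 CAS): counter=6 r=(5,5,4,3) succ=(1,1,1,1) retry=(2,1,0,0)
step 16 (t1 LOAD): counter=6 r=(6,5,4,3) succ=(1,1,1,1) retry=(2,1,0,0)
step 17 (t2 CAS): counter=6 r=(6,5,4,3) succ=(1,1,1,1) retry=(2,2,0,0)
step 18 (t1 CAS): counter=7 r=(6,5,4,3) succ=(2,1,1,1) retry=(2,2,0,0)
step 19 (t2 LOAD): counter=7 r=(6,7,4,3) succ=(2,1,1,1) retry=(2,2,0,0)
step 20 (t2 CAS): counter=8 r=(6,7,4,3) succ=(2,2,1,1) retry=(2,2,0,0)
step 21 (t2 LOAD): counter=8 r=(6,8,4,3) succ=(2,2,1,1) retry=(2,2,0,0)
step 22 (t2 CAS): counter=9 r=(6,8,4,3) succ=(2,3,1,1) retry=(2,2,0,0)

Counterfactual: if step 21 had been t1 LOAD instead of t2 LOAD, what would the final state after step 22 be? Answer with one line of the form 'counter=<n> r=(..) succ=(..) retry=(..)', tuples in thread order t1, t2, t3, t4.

counter=8 r=(8,7,4,3) succ=(2,2,1,1) retry=(2,3,0,0)

(re-executing from step 21 with the substitution; state before step 21: counter=8 r=(6,7,4,3) succ=(2,2,1,1) retry=(2,2,0,0))
step 21 (t1 LOAD): counter=8 r=(8,7,4,3) succ=(2,2,1,1) retry=(2,2,0,0)
step 22 (t2 CAS): counter=8 r=(8,7,4,3) succ=(2,2,1,1) retry=(2,3,0,0)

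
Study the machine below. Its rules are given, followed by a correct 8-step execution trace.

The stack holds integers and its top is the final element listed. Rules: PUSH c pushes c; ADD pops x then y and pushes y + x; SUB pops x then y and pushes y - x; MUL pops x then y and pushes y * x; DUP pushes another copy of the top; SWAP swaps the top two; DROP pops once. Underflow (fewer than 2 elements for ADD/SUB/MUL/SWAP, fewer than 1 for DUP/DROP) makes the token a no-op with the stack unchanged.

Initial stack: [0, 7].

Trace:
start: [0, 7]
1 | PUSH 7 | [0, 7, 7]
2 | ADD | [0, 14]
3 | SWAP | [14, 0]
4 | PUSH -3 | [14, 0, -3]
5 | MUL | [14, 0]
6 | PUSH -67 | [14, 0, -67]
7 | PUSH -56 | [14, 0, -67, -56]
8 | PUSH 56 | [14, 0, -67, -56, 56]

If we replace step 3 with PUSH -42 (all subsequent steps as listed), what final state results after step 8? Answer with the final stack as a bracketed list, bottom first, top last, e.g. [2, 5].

[0, 14, 126, -67, -56, 56]

(re-executing from step 3 with the substitution; state before step 3: [0, 14])
3 | PUSH -42 | [0, 14, -42]
4 | PUSH -3 | [0, 14, -42, -3]
5 | MUL | [0, 14, 126]
6 | PUSH -67 | [0, 14, 126, -67]
7 | PUSH -56 | [0, 14, 126, -67, -56]
8 | PUSH 56 | [0, 14, 126, -67, -56, 56]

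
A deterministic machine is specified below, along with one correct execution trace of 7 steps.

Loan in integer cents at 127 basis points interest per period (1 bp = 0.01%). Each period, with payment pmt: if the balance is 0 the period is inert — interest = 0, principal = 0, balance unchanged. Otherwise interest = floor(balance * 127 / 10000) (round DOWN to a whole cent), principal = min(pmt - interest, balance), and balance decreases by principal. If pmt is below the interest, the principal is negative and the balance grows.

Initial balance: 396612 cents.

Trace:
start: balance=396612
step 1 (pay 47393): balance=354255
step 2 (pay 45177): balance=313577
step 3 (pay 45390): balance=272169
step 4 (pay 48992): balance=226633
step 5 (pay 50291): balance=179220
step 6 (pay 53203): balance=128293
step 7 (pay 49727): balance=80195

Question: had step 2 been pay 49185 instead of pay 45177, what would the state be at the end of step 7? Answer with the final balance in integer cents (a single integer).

(re-executing from step 2 with the substitution; state before step 2: balance=354255)
step 2 (pay 49185): balance=309569
step 3 (pay 45390): balance=268110
step 4 (pay 48992): balance=222522
step 5 (pay 50291): balance=175057
step 6 (pay 53203): balance=124077
step 7 (pay 49727): balance=75925

75925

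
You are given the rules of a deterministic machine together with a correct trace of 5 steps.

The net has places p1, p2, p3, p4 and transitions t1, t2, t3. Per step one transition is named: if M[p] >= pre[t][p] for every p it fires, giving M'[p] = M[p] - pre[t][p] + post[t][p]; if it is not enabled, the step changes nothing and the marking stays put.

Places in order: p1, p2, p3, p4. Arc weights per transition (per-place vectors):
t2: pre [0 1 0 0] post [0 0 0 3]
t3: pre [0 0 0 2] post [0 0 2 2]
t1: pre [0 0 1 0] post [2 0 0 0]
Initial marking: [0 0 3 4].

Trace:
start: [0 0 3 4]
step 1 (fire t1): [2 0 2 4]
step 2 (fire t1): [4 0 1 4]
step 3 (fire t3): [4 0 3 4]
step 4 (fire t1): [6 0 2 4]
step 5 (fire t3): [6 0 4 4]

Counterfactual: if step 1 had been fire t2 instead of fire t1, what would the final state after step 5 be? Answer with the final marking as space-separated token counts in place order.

(re-executing from step 1 with the substitution; state before step 1: [0 0 3 4])
step 1 (fire t2): [0 0 3 4]
step 2 (fire t1): [2 0 2 4]
step 3 (fire t3): [2 0 4 4]
step 4 (fire t1): [4 0 3 4]
step 5 (fire t3): [4 0 5 4]

4 0 5 4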